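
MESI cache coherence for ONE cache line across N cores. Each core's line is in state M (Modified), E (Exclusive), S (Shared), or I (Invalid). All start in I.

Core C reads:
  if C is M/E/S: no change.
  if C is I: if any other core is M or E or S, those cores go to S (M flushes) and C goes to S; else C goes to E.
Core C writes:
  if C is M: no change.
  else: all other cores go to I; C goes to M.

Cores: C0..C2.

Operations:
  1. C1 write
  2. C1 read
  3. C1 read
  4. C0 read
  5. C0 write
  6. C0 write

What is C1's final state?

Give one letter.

Answer: I

Derivation:
Op 1: C1 write [C1 write: invalidate none -> C1=M] -> [I,M,I]
Op 2: C1 read [C1 read: already in M, no change] -> [I,M,I]
Op 3: C1 read [C1 read: already in M, no change] -> [I,M,I]
Op 4: C0 read [C0 read from I: others=['C1=M'] -> C0=S, others downsized to S] -> [S,S,I]
Op 5: C0 write [C0 write: invalidate ['C1=S'] -> C0=M] -> [M,I,I]
Op 6: C0 write [C0 write: already M (modified), no change] -> [M,I,I]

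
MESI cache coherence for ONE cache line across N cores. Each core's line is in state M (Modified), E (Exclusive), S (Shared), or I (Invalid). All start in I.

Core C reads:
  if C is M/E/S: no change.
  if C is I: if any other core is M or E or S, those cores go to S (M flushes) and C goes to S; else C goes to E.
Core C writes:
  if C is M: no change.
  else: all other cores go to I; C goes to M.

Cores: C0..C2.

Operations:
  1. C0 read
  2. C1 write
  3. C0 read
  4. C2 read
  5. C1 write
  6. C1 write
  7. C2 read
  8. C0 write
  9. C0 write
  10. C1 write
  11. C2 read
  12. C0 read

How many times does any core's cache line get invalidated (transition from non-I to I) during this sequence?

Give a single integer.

Answer: 6

Derivation:
Op 1: C0 read [C0 read from I: no other sharers -> C0=E (exclusive)] -> [E,I,I] (invalidations this op: 0; running total: 0)
Op 2: C1 write [C1 write: invalidate ['C0=E'] -> C1=M] -> [I,M,I] (invalidations this op: 1; running total: 1)
Op 3: C0 read [C0 read from I: others=['C1=M'] -> C0=S, others downsized to S] -> [S,S,I] (invalidations this op: 0; running total: 1)
Op 4: C2 read [C2 read from I: others=['C0=S', 'C1=S'] -> C2=S, others downsized to S] -> [S,S,S] (invalidations this op: 0; running total: 1)
Op 5: C1 write [C1 write: invalidate ['C0=S', 'C2=S'] -> C1=M] -> [I,M,I] (invalidations this op: 2; running total: 3)
Op 6: C1 write [C1 write: already M (modified), no change] -> [I,M,I] (invalidations this op: 0; running total: 3)
Op 7: C2 read [C2 read from I: others=['C1=M'] -> C2=S, others downsized to S] -> [I,S,S] (invalidations this op: 0; running total: 3)
Op 8: C0 write [C0 write: invalidate ['C1=S', 'C2=S'] -> C0=M] -> [M,I,I] (invalidations this op: 2; running total: 5)
Op 9: C0 write [C0 write: already M (modified), no change] -> [M,I,I] (invalidations this op: 0; running total: 5)
Op 10: C1 write [C1 write: invalidate ['C0=M'] -> C1=M] -> [I,M,I] (invalidations this op: 1; running total: 6)
Op 11: C2 read [C2 read from I: others=['C1=M'] -> C2=S, others downsized to S] -> [I,S,S] (invalidations this op: 0; running total: 6)
Op 12: C0 read [C0 read from I: others=['C1=S', 'C2=S'] -> C0=S, others downsized to S] -> [S,S,S] (invalidations this op: 0; running total: 6)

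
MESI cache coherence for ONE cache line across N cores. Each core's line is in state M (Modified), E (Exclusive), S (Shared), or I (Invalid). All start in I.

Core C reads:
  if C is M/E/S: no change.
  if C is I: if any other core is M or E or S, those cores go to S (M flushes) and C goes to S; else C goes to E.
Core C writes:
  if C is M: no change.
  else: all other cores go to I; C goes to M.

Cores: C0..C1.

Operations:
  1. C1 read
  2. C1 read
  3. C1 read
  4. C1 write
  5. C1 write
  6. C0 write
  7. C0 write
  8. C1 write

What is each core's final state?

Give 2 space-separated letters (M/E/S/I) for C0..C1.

Op 1: C1 read [C1 read from I: no other sharers -> C1=E (exclusive)] -> [I,E]
Op 2: C1 read [C1 read: already in E, no change] -> [I,E]
Op 3: C1 read [C1 read: already in E, no change] -> [I,E]
Op 4: C1 write [C1 write: invalidate none -> C1=M] -> [I,M]
Op 5: C1 write [C1 write: already M (modified), no change] -> [I,M]
Op 6: C0 write [C0 write: invalidate ['C1=M'] -> C0=M] -> [M,I]
Op 7: C0 write [C0 write: already M (modified), no change] -> [M,I]
Op 8: C1 write [C1 write: invalidate ['C0=M'] -> C1=M] -> [I,M]

Answer: I M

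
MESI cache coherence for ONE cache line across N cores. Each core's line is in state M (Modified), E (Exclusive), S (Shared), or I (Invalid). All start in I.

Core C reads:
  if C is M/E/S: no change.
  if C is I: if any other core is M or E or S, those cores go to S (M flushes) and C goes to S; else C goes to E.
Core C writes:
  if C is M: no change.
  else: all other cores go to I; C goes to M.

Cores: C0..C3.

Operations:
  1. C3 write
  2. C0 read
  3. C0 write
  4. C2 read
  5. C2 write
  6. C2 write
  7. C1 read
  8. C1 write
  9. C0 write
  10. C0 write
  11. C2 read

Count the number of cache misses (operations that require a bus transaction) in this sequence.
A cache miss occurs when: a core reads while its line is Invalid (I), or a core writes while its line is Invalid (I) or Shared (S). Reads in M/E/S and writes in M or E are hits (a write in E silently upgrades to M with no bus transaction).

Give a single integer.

Op 1: C3 write [C3 write: invalidate none -> C3=M] -> [I,I,I,M] [MISS #1: write from I]
Op 2: C0 read [C0 read from I: others=['C3=M'] -> C0=S, others downsized to S] -> [S,I,I,S] [MISS #2: read from I]
Op 3: C0 write [C0 write: invalidate ['C3=S'] -> C0=M] -> [M,I,I,I] [MISS #3: write from S]
Op 4: C2 read [C2 read from I: others=['C0=M'] -> C2=S, others downsized to S] -> [S,I,S,I] [MISS #4: read from I]
Op 5: C2 write [C2 write: invalidate ['C0=S'] -> C2=M] -> [I,I,M,I] [MISS #5: write from S]
Op 6: C2 write [C2 write: already M (modified), no change] -> [I,I,M,I] [hit: write from M]
Op 7: C1 read [C1 read from I: others=['C2=M'] -> C1=S, others downsized to S] -> [I,S,S,I] [MISS #6: read from I]
Op 8: C1 write [C1 write: invalidate ['C2=S'] -> C1=M] -> [I,M,I,I] [MISS #7: write from S]
Op 9: C0 write [C0 write: invalidate ['C1=M'] -> C0=M] -> [M,I,I,I] [MISS #8: write from I]
Op 10: C0 write [C0 write: already M (modified), no change] -> [M,I,I,I] [hit: write from M]
Op 11: C2 read [C2 read from I: others=['C0=M'] -> C2=S, others downsized to S] -> [S,I,S,I] [MISS #9: read from I]

Answer: 9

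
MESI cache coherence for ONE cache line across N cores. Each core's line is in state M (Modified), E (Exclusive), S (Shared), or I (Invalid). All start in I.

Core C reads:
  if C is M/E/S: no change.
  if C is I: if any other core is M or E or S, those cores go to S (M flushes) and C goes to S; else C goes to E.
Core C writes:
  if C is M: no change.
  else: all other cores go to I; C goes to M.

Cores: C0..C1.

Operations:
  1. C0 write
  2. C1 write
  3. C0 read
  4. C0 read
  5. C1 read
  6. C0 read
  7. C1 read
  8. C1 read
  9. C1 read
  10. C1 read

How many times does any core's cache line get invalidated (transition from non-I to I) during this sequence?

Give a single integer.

Op 1: C0 write [C0 write: invalidate none -> C0=M] -> [M,I] (invalidations this op: 0; running total: 0)
Op 2: C1 write [C1 write: invalidate ['C0=M'] -> C1=M] -> [I,M] (invalidations this op: 1; running total: 1)
Op 3: C0 read [C0 read from I: others=['C1=M'] -> C0=S, others downsized to S] -> [S,S] (invalidations this op: 0; running total: 1)
Op 4: C0 read [C0 read: already in S, no change] -> [S,S] (invalidations this op: 0; running total: 1)
Op 5: C1 read [C1 read: already in S, no change] -> [S,S] (invalidations this op: 0; running total: 1)
Op 6: C0 read [C0 read: already in S, no change] -> [S,S] (invalidations this op: 0; running total: 1)
Op 7: C1 read [C1 read: already in S, no change] -> [S,S] (invalidations this op: 0; running total: 1)
Op 8: C1 read [C1 read: already in S, no change] -> [S,S] (invalidations this op: 0; running total: 1)
Op 9: C1 read [C1 read: already in S, no change] -> [S,S] (invalidations this op: 0; running total: 1)
Op 10: C1 read [C1 read: already in S, no change] -> [S,S] (invalidations this op: 0; running total: 1)

Answer: 1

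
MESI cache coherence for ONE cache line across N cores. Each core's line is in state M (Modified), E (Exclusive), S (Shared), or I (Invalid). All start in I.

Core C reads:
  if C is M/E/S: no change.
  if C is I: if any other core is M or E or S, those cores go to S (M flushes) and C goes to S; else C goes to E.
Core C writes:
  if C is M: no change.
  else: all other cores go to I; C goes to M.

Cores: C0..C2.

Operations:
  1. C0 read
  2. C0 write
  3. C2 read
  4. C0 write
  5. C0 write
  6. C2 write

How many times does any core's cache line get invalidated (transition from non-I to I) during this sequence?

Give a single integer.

Answer: 2

Derivation:
Op 1: C0 read [C0 read from I: no other sharers -> C0=E (exclusive)] -> [E,I,I] (invalidations this op: 0; running total: 0)
Op 2: C0 write [C0 write: invalidate none -> C0=M] -> [M,I,I] (invalidations this op: 0; running total: 0)
Op 3: C2 read [C2 read from I: others=['C0=M'] -> C2=S, others downsized to S] -> [S,I,S] (invalidations this op: 0; running total: 0)
Op 4: C0 write [C0 write: invalidate ['C2=S'] -> C0=M] -> [M,I,I] (invalidations this op: 1; running total: 1)
Op 5: C0 write [C0 write: already M (modified), no change] -> [M,I,I] (invalidations this op: 0; running total: 1)
Op 6: C2 write [C2 write: invalidate ['C0=M'] -> C2=M] -> [I,I,M] (invalidations this op: 1; running total: 2)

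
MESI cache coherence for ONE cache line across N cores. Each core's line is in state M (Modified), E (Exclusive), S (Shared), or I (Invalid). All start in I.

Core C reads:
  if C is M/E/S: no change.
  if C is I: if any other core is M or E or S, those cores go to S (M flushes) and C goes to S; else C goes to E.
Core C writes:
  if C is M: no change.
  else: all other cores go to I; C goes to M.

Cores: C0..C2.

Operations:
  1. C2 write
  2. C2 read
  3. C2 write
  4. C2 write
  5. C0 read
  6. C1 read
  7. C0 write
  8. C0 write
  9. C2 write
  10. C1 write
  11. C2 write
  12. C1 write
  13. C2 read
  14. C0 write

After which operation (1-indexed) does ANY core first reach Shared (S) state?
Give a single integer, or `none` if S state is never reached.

Answer: 5

Derivation:
Op 1: C2 write [C2 write: invalidate none -> C2=M] -> [I,I,M]
Op 2: C2 read [C2 read: already in M, no change] -> [I,I,M]
Op 3: C2 write [C2 write: already M (modified), no change] -> [I,I,M]
Op 4: C2 write [C2 write: already M (modified), no change] -> [I,I,M]
Op 5: C0 read [C0 read from I: others=['C2=M'] -> C0=S, others downsized to S] -> [S,I,S]
  -> First S state at op 5; remaining ops need not be traced.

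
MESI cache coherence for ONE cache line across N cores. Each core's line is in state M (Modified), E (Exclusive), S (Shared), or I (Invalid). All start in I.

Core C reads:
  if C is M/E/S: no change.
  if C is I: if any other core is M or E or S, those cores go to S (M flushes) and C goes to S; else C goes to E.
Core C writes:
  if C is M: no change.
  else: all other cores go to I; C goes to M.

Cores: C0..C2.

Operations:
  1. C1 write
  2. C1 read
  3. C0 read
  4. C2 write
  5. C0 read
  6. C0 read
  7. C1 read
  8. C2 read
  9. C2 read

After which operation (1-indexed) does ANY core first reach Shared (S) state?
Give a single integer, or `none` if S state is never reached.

Op 1: C1 write [C1 write: invalidate none -> C1=M] -> [I,M,I]
Op 2: C1 read [C1 read: already in M, no change] -> [I,M,I]
Op 3: C0 read [C0 read from I: others=['C1=M'] -> C0=S, others downsized to S] -> [S,S,I]
  -> First S state at op 3; remaining ops need not be traced.

Answer: 3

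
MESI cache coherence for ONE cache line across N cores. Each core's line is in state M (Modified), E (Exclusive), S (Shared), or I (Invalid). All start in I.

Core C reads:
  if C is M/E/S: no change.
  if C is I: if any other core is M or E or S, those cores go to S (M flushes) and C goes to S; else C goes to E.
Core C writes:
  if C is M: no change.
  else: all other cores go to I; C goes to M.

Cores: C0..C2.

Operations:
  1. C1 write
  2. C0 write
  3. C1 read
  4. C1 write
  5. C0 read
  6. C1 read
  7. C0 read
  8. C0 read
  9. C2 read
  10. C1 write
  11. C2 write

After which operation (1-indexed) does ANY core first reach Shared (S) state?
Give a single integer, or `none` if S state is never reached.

Op 1: C1 write [C1 write: invalidate none -> C1=M] -> [I,M,I]
Op 2: C0 write [C0 write: invalidate ['C1=M'] -> C0=M] -> [M,I,I]
Op 3: C1 read [C1 read from I: others=['C0=M'] -> C1=S, others downsized to S] -> [S,S,I]
  -> First S state at op 3; remaining ops need not be traced.

Answer: 3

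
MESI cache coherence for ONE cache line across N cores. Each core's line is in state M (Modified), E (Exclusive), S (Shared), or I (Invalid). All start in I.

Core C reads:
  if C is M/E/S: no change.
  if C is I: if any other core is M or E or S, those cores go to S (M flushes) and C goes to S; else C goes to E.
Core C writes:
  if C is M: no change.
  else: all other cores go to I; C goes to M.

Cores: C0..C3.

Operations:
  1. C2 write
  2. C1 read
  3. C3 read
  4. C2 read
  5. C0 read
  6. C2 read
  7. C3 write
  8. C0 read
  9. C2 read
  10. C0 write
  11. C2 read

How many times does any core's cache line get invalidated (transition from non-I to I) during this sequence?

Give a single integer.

Answer: 5

Derivation:
Op 1: C2 write [C2 write: invalidate none -> C2=M] -> [I,I,M,I] (invalidations this op: 0; running total: 0)
Op 2: C1 read [C1 read from I: others=['C2=M'] -> C1=S, others downsized to S] -> [I,S,S,I] (invalidations this op: 0; running total: 0)
Op 3: C3 read [C3 read from I: others=['C1=S', 'C2=S'] -> C3=S, others downsized to S] -> [I,S,S,S] (invalidations this op: 0; running total: 0)
Op 4: C2 read [C2 read: already in S, no change] -> [I,S,S,S] (invalidations this op: 0; running total: 0)
Op 5: C0 read [C0 read from I: others=['C1=S', 'C2=S', 'C3=S'] -> C0=S, others downsized to S] -> [S,S,S,S] (invalidations this op: 0; running total: 0)
Op 6: C2 read [C2 read: already in S, no change] -> [S,S,S,S] (invalidations this op: 0; running total: 0)
Op 7: C3 write [C3 write: invalidate ['C0=S', 'C1=S', 'C2=S'] -> C3=M] -> [I,I,I,M] (invalidations this op: 3; running total: 3)
Op 8: C0 read [C0 read from I: others=['C3=M'] -> C0=S, others downsized to S] -> [S,I,I,S] (invalidations this op: 0; running total: 3)
Op 9: C2 read [C2 read from I: others=['C0=S', 'C3=S'] -> C2=S, others downsized to S] -> [S,I,S,S] (invalidations this op: 0; running total: 3)
Op 10: C0 write [C0 write: invalidate ['C2=S', 'C3=S'] -> C0=M] -> [M,I,I,I] (invalidations this op: 2; running total: 5)
Op 11: C2 read [C2 read from I: others=['C0=M'] -> C2=S, others downsized to S] -> [S,I,S,I] (invalidations this op: 0; running total: 5)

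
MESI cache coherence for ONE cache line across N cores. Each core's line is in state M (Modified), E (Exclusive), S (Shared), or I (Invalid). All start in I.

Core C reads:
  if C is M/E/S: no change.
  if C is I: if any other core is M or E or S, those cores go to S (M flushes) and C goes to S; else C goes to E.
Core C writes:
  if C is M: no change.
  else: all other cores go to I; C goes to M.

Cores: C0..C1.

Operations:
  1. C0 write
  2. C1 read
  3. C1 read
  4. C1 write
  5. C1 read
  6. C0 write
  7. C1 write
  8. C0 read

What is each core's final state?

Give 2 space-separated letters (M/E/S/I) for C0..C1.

Answer: S S

Derivation:
Op 1: C0 write [C0 write: invalidate none -> C0=M] -> [M,I]
Op 2: C1 read [C1 read from I: others=['C0=M'] -> C1=S, others downsized to S] -> [S,S]
Op 3: C1 read [C1 read: already in S, no change] -> [S,S]
Op 4: C1 write [C1 write: invalidate ['C0=S'] -> C1=M] -> [I,M]
Op 5: C1 read [C1 read: already in M, no change] -> [I,M]
Op 6: C0 write [C0 write: invalidate ['C1=M'] -> C0=M] -> [M,I]
Op 7: C1 write [C1 write: invalidate ['C0=M'] -> C1=M] -> [I,M]
Op 8: C0 read [C0 read from I: others=['C1=M'] -> C0=S, others downsized to S] -> [S,S]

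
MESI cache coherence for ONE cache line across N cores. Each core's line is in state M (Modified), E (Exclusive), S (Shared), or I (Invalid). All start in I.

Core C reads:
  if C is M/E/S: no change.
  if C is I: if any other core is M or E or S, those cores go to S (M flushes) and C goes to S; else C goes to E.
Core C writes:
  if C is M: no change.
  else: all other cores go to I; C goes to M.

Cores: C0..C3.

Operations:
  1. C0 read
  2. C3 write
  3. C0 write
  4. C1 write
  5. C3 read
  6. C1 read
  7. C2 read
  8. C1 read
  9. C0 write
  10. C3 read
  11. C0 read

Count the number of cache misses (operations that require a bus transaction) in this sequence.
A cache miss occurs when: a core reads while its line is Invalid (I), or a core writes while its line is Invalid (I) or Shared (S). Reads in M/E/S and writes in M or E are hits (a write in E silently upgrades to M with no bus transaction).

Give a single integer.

Answer: 8

Derivation:
Op 1: C0 read [C0 read from I: no other sharers -> C0=E (exclusive)] -> [E,I,I,I] [MISS #1: read from I]
Op 2: C3 write [C3 write: invalidate ['C0=E'] -> C3=M] -> [I,I,I,M] [MISS #2: write from I]
Op 3: C0 write [C0 write: invalidate ['C3=M'] -> C0=M] -> [M,I,I,I] [MISS #3: write from I]
Op 4: C1 write [C1 write: invalidate ['C0=M'] -> C1=M] -> [I,M,I,I] [MISS #4: write from I]
Op 5: C3 read [C3 read from I: others=['C1=M'] -> C3=S, others downsized to S] -> [I,S,I,S] [MISS #5: read from I]
Op 6: C1 read [C1 read: already in S, no change] -> [I,S,I,S] [hit: read from S]
Op 7: C2 read [C2 read from I: others=['C1=S', 'C3=S'] -> C2=S, others downsized to S] -> [I,S,S,S] [MISS #6: read from I]
Op 8: C1 read [C1 read: already in S, no change] -> [I,S,S,S] [hit: read from S]
Op 9: C0 write [C0 write: invalidate ['C1=S', 'C2=S', 'C3=S'] -> C0=M] -> [M,I,I,I] [MISS #7: write from I]
Op 10: C3 read [C3 read from I: others=['C0=M'] -> C3=S, others downsized to S] -> [S,I,I,S] [MISS #8: read from I]
Op 11: C0 read [C0 read: already in S, no change] -> [S,I,I,S] [hit: read from S]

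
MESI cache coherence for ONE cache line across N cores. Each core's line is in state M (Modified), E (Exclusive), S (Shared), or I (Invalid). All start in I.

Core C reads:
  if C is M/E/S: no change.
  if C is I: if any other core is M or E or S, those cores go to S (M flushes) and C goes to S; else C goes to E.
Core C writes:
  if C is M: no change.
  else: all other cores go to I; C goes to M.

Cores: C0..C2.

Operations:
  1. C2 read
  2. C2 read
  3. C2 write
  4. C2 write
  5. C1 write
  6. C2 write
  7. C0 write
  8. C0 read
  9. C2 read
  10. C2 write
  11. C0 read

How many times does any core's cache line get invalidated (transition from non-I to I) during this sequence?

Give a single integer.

Op 1: C2 read [C2 read from I: no other sharers -> C2=E (exclusive)] -> [I,I,E] (invalidations this op: 0; running total: 0)
Op 2: C2 read [C2 read: already in E, no change] -> [I,I,E] (invalidations this op: 0; running total: 0)
Op 3: C2 write [C2 write: invalidate none -> C2=M] -> [I,I,M] (invalidations this op: 0; running total: 0)
Op 4: C2 write [C2 write: already M (modified), no change] -> [I,I,M] (invalidations this op: 0; running total: 0)
Op 5: C1 write [C1 write: invalidate ['C2=M'] -> C1=M] -> [I,M,I] (invalidations this op: 1; running total: 1)
Op 6: C2 write [C2 write: invalidate ['C1=M'] -> C2=M] -> [I,I,M] (invalidations this op: 1; running total: 2)
Op 7: C0 write [C0 write: invalidate ['C2=M'] -> C0=M] -> [M,I,I] (invalidations this op: 1; running total: 3)
Op 8: C0 read [C0 read: already in M, no change] -> [M,I,I] (invalidations this op: 0; running total: 3)
Op 9: C2 read [C2 read from I: others=['C0=M'] -> C2=S, others downsized to S] -> [S,I,S] (invalidations this op: 0; running total: 3)
Op 10: C2 write [C2 write: invalidate ['C0=S'] -> C2=M] -> [I,I,M] (invalidations this op: 1; running total: 4)
Op 11: C0 read [C0 read from I: others=['C2=M'] -> C0=S, others downsized to S] -> [S,I,S] (invalidations this op: 0; running total: 4)

Answer: 4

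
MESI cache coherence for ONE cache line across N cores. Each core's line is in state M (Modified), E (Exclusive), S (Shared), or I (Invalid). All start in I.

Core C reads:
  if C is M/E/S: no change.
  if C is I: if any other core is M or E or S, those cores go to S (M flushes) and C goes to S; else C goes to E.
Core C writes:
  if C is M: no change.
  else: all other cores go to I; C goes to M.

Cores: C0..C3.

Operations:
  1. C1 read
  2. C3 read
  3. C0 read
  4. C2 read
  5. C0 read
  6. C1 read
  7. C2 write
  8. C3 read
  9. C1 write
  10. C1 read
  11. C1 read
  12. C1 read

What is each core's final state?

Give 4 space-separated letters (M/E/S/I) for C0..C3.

Op 1: C1 read [C1 read from I: no other sharers -> C1=E (exclusive)] -> [I,E,I,I]
Op 2: C3 read [C3 read from I: others=['C1=E'] -> C3=S, others downsized to S] -> [I,S,I,S]
Op 3: C0 read [C0 read from I: others=['C1=S', 'C3=S'] -> C0=S, others downsized to S] -> [S,S,I,S]
Op 4: C2 read [C2 read from I: others=['C0=S', 'C1=S', 'C3=S'] -> C2=S, others downsized to S] -> [S,S,S,S]
Op 5: C0 read [C0 read: already in S, no change] -> [S,S,S,S]
Op 6: C1 read [C1 read: already in S, no change] -> [S,S,S,S]
Op 7: C2 write [C2 write: invalidate ['C0=S', 'C1=S', 'C3=S'] -> C2=M] -> [I,I,M,I]
Op 8: C3 read [C3 read from I: others=['C2=M'] -> C3=S, others downsized to S] -> [I,I,S,S]
Op 9: C1 write [C1 write: invalidate ['C2=S', 'C3=S'] -> C1=M] -> [I,M,I,I]
Op 10: C1 read [C1 read: already in M, no change] -> [I,M,I,I]
Op 11: C1 read [C1 read: already in M, no change] -> [I,M,I,I]
Op 12: C1 read [C1 read: already in M, no change] -> [I,M,I,I]

Answer: I M I I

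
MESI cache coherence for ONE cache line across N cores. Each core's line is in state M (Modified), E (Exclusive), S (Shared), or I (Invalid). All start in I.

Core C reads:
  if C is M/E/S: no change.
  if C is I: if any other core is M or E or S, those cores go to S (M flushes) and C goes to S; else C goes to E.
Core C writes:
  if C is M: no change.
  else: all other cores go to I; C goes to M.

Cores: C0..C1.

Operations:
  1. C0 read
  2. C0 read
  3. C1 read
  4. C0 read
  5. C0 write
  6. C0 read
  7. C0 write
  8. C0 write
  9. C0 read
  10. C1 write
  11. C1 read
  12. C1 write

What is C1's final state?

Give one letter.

Op 1: C0 read [C0 read from I: no other sharers -> C0=E (exclusive)] -> [E,I]
Op 2: C0 read [C0 read: already in E, no change] -> [E,I]
Op 3: C1 read [C1 read from I: others=['C0=E'] -> C1=S, others downsized to S] -> [S,S]
Op 4: C0 read [C0 read: already in S, no change] -> [S,S]
Op 5: C0 write [C0 write: invalidate ['C1=S'] -> C0=M] -> [M,I]
Op 6: C0 read [C0 read: already in M, no change] -> [M,I]
Op 7: C0 write [C0 write: already M (modified), no change] -> [M,I]
Op 8: C0 write [C0 write: already M (modified), no change] -> [M,I]
Op 9: C0 read [C0 read: already in M, no change] -> [M,I]
Op 10: C1 write [C1 write: invalidate ['C0=M'] -> C1=M] -> [I,M]
Op 11: C1 read [C1 read: already in M, no change] -> [I,M]
Op 12: C1 write [C1 write: already M (modified), no change] -> [I,M]

Answer: M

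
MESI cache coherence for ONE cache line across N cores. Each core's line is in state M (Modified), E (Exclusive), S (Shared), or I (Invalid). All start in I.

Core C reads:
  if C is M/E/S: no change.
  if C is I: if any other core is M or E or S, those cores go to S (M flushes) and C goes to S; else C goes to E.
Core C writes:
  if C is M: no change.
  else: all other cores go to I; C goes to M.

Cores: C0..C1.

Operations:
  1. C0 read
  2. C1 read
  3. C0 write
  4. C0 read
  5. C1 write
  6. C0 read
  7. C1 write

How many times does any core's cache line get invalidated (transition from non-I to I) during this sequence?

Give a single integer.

Op 1: C0 read [C0 read from I: no other sharers -> C0=E (exclusive)] -> [E,I] (invalidations this op: 0; running total: 0)
Op 2: C1 read [C1 read from I: others=['C0=E'] -> C1=S, others downsized to S] -> [S,S] (invalidations this op: 0; running total: 0)
Op 3: C0 write [C0 write: invalidate ['C1=S'] -> C0=M] -> [M,I] (invalidations this op: 1; running total: 1)
Op 4: C0 read [C0 read: already in M, no change] -> [M,I] (invalidations this op: 0; running total: 1)
Op 5: C1 write [C1 write: invalidate ['C0=M'] -> C1=M] -> [I,M] (invalidations this op: 1; running total: 2)
Op 6: C0 read [C0 read from I: others=['C1=M'] -> C0=S, others downsized to S] -> [S,S] (invalidations this op: 0; running total: 2)
Op 7: C1 write [C1 write: invalidate ['C0=S'] -> C1=M] -> [I,M] (invalidations this op: 1; running total: 3)

Answer: 3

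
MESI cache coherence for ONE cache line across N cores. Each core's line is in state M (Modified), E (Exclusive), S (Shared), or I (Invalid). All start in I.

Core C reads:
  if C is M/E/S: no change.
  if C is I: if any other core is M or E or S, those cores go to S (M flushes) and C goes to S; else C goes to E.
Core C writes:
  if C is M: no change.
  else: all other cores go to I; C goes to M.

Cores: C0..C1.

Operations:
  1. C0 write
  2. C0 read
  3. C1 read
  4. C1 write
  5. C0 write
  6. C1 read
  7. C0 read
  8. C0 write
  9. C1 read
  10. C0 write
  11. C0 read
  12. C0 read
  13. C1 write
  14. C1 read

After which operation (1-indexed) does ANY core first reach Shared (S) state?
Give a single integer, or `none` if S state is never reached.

Answer: 3

Derivation:
Op 1: C0 write [C0 write: invalidate none -> C0=M] -> [M,I]
Op 2: C0 read [C0 read: already in M, no change] -> [M,I]
Op 3: C1 read [C1 read from I: others=['C0=M'] -> C1=S, others downsized to S] -> [S,S]
  -> First S state at op 3; remaining ops need not be traced.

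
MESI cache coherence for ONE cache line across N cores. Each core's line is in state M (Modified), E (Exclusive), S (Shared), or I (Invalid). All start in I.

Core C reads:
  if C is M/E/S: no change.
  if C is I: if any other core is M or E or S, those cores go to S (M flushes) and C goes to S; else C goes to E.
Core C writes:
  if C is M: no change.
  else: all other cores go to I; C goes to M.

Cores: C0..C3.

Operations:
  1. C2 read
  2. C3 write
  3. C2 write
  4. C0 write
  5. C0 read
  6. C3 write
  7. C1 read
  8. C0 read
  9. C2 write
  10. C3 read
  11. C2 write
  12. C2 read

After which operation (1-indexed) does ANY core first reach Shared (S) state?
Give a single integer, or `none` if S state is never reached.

Answer: 7

Derivation:
Op 1: C2 read [C2 read from I: no other sharers -> C2=E (exclusive)] -> [I,I,E,I]
Op 2: C3 write [C3 write: invalidate ['C2=E'] -> C3=M] -> [I,I,I,M]
Op 3: C2 write [C2 write: invalidate ['C3=M'] -> C2=M] -> [I,I,M,I]
Op 4: C0 write [C0 write: invalidate ['C2=M'] -> C0=M] -> [M,I,I,I]
Op 5: C0 read [C0 read: already in M, no change] -> [M,I,I,I]
Op 6: C3 write [C3 write: invalidate ['C0=M'] -> C3=M] -> [I,I,I,M]
Op 7: C1 read [C1 read from I: others=['C3=M'] -> C1=S, others downsized to S] -> [I,S,I,S]
  -> First S state at op 7; remaining ops need not be traced.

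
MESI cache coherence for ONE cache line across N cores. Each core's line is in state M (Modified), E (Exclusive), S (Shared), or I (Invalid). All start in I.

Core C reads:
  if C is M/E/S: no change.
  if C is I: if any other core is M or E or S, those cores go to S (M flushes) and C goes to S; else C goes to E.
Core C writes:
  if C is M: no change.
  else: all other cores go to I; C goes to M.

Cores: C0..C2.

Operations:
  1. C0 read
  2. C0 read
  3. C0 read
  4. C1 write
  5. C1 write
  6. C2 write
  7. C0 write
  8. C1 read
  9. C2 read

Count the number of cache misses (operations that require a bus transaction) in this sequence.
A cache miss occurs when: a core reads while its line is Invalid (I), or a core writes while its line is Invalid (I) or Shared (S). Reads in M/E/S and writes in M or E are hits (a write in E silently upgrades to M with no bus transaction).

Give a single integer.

Op 1: C0 read [C0 read from I: no other sharers -> C0=E (exclusive)] -> [E,I,I] [MISS #1: read from I]
Op 2: C0 read [C0 read: already in E, no change] -> [E,I,I] [hit: read from E]
Op 3: C0 read [C0 read: already in E, no change] -> [E,I,I] [hit: read from E]
Op 4: C1 write [C1 write: invalidate ['C0=E'] -> C1=M] -> [I,M,I] [MISS #2: write from I]
Op 5: C1 write [C1 write: already M (modified), no change] -> [I,M,I] [hit: write from M]
Op 6: C2 write [C2 write: invalidate ['C1=M'] -> C2=M] -> [I,I,M] [MISS #3: write from I]
Op 7: C0 write [C0 write: invalidate ['C2=M'] -> C0=M] -> [M,I,I] [MISS #4: write from I]
Op 8: C1 read [C1 read from I: others=['C0=M'] -> C1=S, others downsized to S] -> [S,S,I] [MISS #5: read from I]
Op 9: C2 read [C2 read from I: others=['C0=S', 'C1=S'] -> C2=S, others downsized to S] -> [S,S,S] [MISS #6: read from I]

Answer: 6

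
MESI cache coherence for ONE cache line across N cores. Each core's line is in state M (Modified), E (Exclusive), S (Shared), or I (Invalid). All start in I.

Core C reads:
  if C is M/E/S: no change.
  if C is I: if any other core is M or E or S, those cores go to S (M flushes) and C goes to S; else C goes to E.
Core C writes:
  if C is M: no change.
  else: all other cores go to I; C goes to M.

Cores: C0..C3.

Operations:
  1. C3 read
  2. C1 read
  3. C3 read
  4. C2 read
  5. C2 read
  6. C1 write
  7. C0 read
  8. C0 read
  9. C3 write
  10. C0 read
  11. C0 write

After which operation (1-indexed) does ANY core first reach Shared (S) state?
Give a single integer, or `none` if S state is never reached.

Answer: 2

Derivation:
Op 1: C3 read [C3 read from I: no other sharers -> C3=E (exclusive)] -> [I,I,I,E]
Op 2: C1 read [C1 read from I: others=['C3=E'] -> C1=S, others downsized to S] -> [I,S,I,S]
  -> First S state at op 2; remaining ops need not be traced.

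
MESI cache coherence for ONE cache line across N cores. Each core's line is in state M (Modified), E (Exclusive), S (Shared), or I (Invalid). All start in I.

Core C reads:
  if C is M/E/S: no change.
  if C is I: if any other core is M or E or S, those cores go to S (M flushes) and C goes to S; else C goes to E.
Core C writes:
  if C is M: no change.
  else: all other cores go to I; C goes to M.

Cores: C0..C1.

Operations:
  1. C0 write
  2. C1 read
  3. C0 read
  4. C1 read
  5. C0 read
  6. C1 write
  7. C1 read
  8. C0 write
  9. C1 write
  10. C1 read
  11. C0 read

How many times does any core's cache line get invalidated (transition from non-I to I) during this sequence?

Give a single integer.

Answer: 3

Derivation:
Op 1: C0 write [C0 write: invalidate none -> C0=M] -> [M,I] (invalidations this op: 0; running total: 0)
Op 2: C1 read [C1 read from I: others=['C0=M'] -> C1=S, others downsized to S] -> [S,S] (invalidations this op: 0; running total: 0)
Op 3: C0 read [C0 read: already in S, no change] -> [S,S] (invalidations this op: 0; running total: 0)
Op 4: C1 read [C1 read: already in S, no change] -> [S,S] (invalidations this op: 0; running total: 0)
Op 5: C0 read [C0 read: already in S, no change] -> [S,S] (invalidations this op: 0; running total: 0)
Op 6: C1 write [C1 write: invalidate ['C0=S'] -> C1=M] -> [I,M] (invalidations this op: 1; running total: 1)
Op 7: C1 read [C1 read: already in M, no change] -> [I,M] (invalidations this op: 0; running total: 1)
Op 8: C0 write [C0 write: invalidate ['C1=M'] -> C0=M] -> [M,I] (invalidations this op: 1; running total: 2)
Op 9: C1 write [C1 write: invalidate ['C0=M'] -> C1=M] -> [I,M] (invalidations this op: 1; running total: 3)
Op 10: C1 read [C1 read: already in M, no change] -> [I,M] (invalidations this op: 0; running total: 3)
Op 11: C0 read [C0 read from I: others=['C1=M'] -> C0=S, others downsized to S] -> [S,S] (invalidations this op: 0; running total: 3)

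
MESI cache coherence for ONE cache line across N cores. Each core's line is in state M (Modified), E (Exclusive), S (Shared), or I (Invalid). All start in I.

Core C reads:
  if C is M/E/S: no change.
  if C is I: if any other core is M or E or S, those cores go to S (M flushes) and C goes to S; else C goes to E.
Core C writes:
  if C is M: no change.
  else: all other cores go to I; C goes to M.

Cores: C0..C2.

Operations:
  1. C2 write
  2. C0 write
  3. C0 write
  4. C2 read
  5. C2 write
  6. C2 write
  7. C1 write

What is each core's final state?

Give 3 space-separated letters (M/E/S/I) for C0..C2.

Answer: I M I

Derivation:
Op 1: C2 write [C2 write: invalidate none -> C2=M] -> [I,I,M]
Op 2: C0 write [C0 write: invalidate ['C2=M'] -> C0=M] -> [M,I,I]
Op 3: C0 write [C0 write: already M (modified), no change] -> [M,I,I]
Op 4: C2 read [C2 read from I: others=['C0=M'] -> C2=S, others downsized to S] -> [S,I,S]
Op 5: C2 write [C2 write: invalidate ['C0=S'] -> C2=M] -> [I,I,M]
Op 6: C2 write [C2 write: already M (modified), no change] -> [I,I,M]
Op 7: C1 write [C1 write: invalidate ['C2=M'] -> C1=M] -> [I,M,I]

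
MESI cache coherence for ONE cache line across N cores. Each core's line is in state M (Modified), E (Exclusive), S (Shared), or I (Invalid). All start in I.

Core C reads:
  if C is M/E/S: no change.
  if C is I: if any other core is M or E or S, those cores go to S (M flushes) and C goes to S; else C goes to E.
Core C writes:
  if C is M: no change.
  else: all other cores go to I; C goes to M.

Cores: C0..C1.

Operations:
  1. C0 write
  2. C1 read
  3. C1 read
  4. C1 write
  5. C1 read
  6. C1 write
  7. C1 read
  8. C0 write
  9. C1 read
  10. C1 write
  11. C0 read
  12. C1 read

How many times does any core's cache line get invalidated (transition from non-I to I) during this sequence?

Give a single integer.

Op 1: C0 write [C0 write: invalidate none -> C0=M] -> [M,I] (invalidations this op: 0; running total: 0)
Op 2: C1 read [C1 read from I: others=['C0=M'] -> C1=S, others downsized to S] -> [S,S] (invalidations this op: 0; running total: 0)
Op 3: C1 read [C1 read: already in S, no change] -> [S,S] (invalidations this op: 0; running total: 0)
Op 4: C1 write [C1 write: invalidate ['C0=S'] -> C1=M] -> [I,M] (invalidations this op: 1; running total: 1)
Op 5: C1 read [C1 read: already in M, no change] -> [I,M] (invalidations this op: 0; running total: 1)
Op 6: C1 write [C1 write: already M (modified), no change] -> [I,M] (invalidations this op: 0; running total: 1)
Op 7: C1 read [C1 read: already in M, no change] -> [I,M] (invalidations this op: 0; running total: 1)
Op 8: C0 write [C0 write: invalidate ['C1=M'] -> C0=M] -> [M,I] (invalidations this op: 1; running total: 2)
Op 9: C1 read [C1 read from I: others=['C0=M'] -> C1=S, others downsized to S] -> [S,S] (invalidations this op: 0; running total: 2)
Op 10: C1 write [C1 write: invalidate ['C0=S'] -> C1=M] -> [I,M] (invalidations this op: 1; running total: 3)
Op 11: C0 read [C0 read from I: others=['C1=M'] -> C0=S, others downsized to S] -> [S,S] (invalidations this op: 0; running total: 3)
Op 12: C1 read [C1 read: already in S, no change] -> [S,S] (invalidations this op: 0; running total: 3)

Answer: 3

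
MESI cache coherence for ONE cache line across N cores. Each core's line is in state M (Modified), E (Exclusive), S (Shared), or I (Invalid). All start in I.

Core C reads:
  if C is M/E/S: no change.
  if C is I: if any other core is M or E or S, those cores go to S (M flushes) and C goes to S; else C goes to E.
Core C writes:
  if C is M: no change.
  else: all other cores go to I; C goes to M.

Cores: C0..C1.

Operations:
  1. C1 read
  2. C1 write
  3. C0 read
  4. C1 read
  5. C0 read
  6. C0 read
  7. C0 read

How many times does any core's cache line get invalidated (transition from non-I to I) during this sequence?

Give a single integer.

Answer: 0

Derivation:
Op 1: C1 read [C1 read from I: no other sharers -> C1=E (exclusive)] -> [I,E] (invalidations this op: 0; running total: 0)
Op 2: C1 write [C1 write: invalidate none -> C1=M] -> [I,M] (invalidations this op: 0; running total: 0)
Op 3: C0 read [C0 read from I: others=['C1=M'] -> C0=S, others downsized to S] -> [S,S] (invalidations this op: 0; running total: 0)
Op 4: C1 read [C1 read: already in S, no change] -> [S,S] (invalidations this op: 0; running total: 0)
Op 5: C0 read [C0 read: already in S, no change] -> [S,S] (invalidations this op: 0; running total: 0)
Op 6: C0 read [C0 read: already in S, no change] -> [S,S] (invalidations this op: 0; running total: 0)
Op 7: C0 read [C0 read: already in S, no change] -> [S,S] (invalidations this op: 0; running total: 0)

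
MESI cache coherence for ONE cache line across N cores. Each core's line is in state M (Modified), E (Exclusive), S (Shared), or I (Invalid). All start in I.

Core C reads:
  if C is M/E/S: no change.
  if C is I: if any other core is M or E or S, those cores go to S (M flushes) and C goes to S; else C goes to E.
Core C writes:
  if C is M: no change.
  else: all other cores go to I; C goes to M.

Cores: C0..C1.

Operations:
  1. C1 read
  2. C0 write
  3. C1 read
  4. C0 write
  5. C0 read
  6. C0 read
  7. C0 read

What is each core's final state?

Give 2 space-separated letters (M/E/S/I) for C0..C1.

Answer: M I

Derivation:
Op 1: C1 read [C1 read from I: no other sharers -> C1=E (exclusive)] -> [I,E]
Op 2: C0 write [C0 write: invalidate ['C1=E'] -> C0=M] -> [M,I]
Op 3: C1 read [C1 read from I: others=['C0=M'] -> C1=S, others downsized to S] -> [S,S]
Op 4: C0 write [C0 write: invalidate ['C1=S'] -> C0=M] -> [M,I]
Op 5: C0 read [C0 read: already in M, no change] -> [M,I]
Op 6: C0 read [C0 read: already in M, no change] -> [M,I]
Op 7: C0 read [C0 read: already in M, no change] -> [M,I]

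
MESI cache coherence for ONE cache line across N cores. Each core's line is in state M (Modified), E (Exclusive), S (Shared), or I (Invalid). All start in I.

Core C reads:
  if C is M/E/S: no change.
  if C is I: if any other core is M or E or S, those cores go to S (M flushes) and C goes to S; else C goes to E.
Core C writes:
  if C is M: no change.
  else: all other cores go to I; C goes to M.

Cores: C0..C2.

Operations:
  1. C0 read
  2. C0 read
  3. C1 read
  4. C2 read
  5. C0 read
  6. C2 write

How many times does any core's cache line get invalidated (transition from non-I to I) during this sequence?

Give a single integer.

Answer: 2

Derivation:
Op 1: C0 read [C0 read from I: no other sharers -> C0=E (exclusive)] -> [E,I,I] (invalidations this op: 0; running total: 0)
Op 2: C0 read [C0 read: already in E, no change] -> [E,I,I] (invalidations this op: 0; running total: 0)
Op 3: C1 read [C1 read from I: others=['C0=E'] -> C1=S, others downsized to S] -> [S,S,I] (invalidations this op: 0; running total: 0)
Op 4: C2 read [C2 read from I: others=['C0=S', 'C1=S'] -> C2=S, others downsized to S] -> [S,S,S] (invalidations this op: 0; running total: 0)
Op 5: C0 read [C0 read: already in S, no change] -> [S,S,S] (invalidations this op: 0; running total: 0)
Op 6: C2 write [C2 write: invalidate ['C0=S', 'C1=S'] -> C2=M] -> [I,I,M] (invalidations this op: 2; running total: 2)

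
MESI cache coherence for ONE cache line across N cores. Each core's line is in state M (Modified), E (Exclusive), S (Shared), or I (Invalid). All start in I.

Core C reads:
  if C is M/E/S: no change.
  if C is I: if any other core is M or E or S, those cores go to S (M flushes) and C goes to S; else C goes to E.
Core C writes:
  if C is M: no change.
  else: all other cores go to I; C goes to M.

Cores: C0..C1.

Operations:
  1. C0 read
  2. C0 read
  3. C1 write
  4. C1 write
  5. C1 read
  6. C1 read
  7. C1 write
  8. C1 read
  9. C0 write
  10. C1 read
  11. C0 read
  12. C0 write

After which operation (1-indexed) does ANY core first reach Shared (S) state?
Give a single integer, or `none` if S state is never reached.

Op 1: C0 read [C0 read from I: no other sharers -> C0=E (exclusive)] -> [E,I]
Op 2: C0 read [C0 read: already in E, no change] -> [E,I]
Op 3: C1 write [C1 write: invalidate ['C0=E'] -> C1=M] -> [I,M]
Op 4: C1 write [C1 write: already M (modified), no change] -> [I,M]
Op 5: C1 read [C1 read: already in M, no change] -> [I,M]
Op 6: C1 read [C1 read: already in M, no change] -> [I,M]
Op 7: C1 write [C1 write: already M (modified), no change] -> [I,M]
Op 8: C1 read [C1 read: already in M, no change] -> [I,M]
Op 9: C0 write [C0 write: invalidate ['C1=M'] -> C0=M] -> [M,I]
Op 10: C1 read [C1 read from I: others=['C0=M'] -> C1=S, others downsized to S] -> [S,S]
  -> First S state at op 10; remaining ops need not be traced.

Answer: 10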